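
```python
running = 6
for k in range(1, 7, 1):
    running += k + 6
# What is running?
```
Trace:
  running=6
  running=13, k=1
  running=21, k=2
  running=30, k=3
  running=40, k=4
  running=51, k=5
  running=63, k=6

Final answer: 63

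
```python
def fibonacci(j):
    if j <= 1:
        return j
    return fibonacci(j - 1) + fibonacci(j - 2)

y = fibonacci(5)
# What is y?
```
Call trace (a repeated sub-call is expanded the first time; later identical calls just restate its return value):
fibonacci(j=5)
  fibonacci(j=4)
    fibonacci(j=3)
      fibonacci(j=2)
        fibonacci(j=1)
        -> return 1
        fibonacci(j=0)
        -> return 0
      -> return 1
      fibonacci(j=1)
      -> return 1
    -> return 2
    fibonacci(j=2) -> return 1  (same call as traced above)
  -> return 3
  fibonacci(j=3) -> return 2  (same call as traced above)
-> return 5

Final answer: 5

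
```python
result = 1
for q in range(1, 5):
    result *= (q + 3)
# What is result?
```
Trace:
  result=1
  result=4, q=1
  result=20, q=2
  result=120, q=3
  result=840, q=4

Final answer: 840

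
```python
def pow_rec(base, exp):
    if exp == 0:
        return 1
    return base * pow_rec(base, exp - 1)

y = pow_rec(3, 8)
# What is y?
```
Call trace:
pow_rec(base=3, exp=8)
  pow_rec(base=3, exp=7)
    pow_rec(base=3, exp=6)
      pow_rec(base=3, exp=5)
        pow_rec(base=3, exp=4)
          pow_rec(base=3, exp=3)
            pow_rec(base=3, exp=2)
              pow_rec(base=3, exp=1)
                pow_rec(base=3, exp=0)
                -> return 1
              -> return 3
            -> return 9
          -> return 27
        -> return 81
      -> return 243
    -> return 729
  -> return 2187
-> return 6561

Final answer: 6561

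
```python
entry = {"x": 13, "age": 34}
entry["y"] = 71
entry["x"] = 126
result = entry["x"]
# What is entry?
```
Trace:
  entry={'x': 13, 'age': 34}
  entry={'x': 13, 'age': 34, 'y': 71}
  entry={'x': 126, 'age': 34, 'y': 71}
  entry={'x': 126, 'age': 34, 'y': 71}, result=126

Final answer: {'x': 126, 'age': 34, 'y': 71}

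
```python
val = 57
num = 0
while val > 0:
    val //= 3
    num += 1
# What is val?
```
Trace:
  val=57
  val=57, num=0
  val=19, num=1
  val=6, num=2
  val=2, num=3
  val=0, num=4

Final answer: 0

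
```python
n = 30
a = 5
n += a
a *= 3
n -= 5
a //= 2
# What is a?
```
Trace:
  n=30
  n=30, a=5
  n=35, a=5
  n=35, a=15
  n=30, a=15
  n=30, a=7

Final answer: 7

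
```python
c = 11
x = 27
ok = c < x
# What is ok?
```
Trace:
  c=11
  c=11, x=27
  c=11, x=27, ok=True

Final answer: True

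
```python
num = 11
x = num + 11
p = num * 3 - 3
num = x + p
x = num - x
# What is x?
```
Trace:
  num=11
  num=11, x=22
  num=11, x=22, p=30
  num=52, x=22, p=30
  num=52, x=30, p=30

Final answer: 30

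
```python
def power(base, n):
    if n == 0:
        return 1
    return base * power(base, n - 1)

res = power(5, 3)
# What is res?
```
Call trace:
power(base=5, n=3)
  power(base=5, n=2)
    power(base=5, n=1)
      power(base=5, n=0)
      -> return 1
    -> return 5
  -> return 25
-> return 125

Final answer: 125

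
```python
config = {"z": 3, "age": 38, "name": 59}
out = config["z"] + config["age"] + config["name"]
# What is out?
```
Trace:
  config={'z': 3, 'age': 38, 'name': 59}
  config={'z': 3, 'age': 38, 'name': 59}, out=100

Final answer: 100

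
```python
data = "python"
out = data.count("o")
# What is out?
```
Trace:
  data='python'
  data='python', out=1

Final answer: 1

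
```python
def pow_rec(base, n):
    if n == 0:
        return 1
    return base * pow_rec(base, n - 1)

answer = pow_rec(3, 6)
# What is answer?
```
Call trace:
pow_rec(base=3, n=6)
  pow_rec(base=3, n=5)
    pow_rec(base=3, n=4)
      pow_rec(base=3, n=3)
        pow_rec(base=3, n=2)
          pow_rec(base=3, n=1)
            pow_rec(base=3, n=0)
            -> return 1
          -> return 3
        -> return 9
      -> return 27
    -> return 81
  -> return 243
-> return 729

Final answer: 729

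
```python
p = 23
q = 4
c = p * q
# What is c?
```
Trace:
  p=23
  p=23, q=4
  p=23, q=4, c=92

Final answer: 92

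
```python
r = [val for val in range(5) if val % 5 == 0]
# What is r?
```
Trace:
  val=0
  val=1
  val=2
  val=3
  val=4
  r=[0]

Final answer: [0]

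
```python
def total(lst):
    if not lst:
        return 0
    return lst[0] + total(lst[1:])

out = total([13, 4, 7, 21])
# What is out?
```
Call trace:
total(lst=[13, 4, 7, 21])
  total(lst=[4, 7, 21])
    total(lst=[7, 21])
      total(lst=[21])
        total(lst=[])
        -> return 0
      -> return 21
    -> return 28
  -> return 32
-> return 45

Final answer: 45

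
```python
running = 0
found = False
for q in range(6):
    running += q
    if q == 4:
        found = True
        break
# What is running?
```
Trace:
  running=0
  running=0, found=False
  running=0, found=False, q=0
  running=1, found=False, q=1
  running=3, found=False, q=2
  running=6, found=False, q=3
  running=10, found=True, q=4

Final answer: 10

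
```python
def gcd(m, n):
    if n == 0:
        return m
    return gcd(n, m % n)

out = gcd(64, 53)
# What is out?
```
Call trace:
gcd(m=64, n=53)
  gcd(m=53, n=11)
    gcd(m=11, n=9)
      gcd(m=9, n=2)
        gcd(m=2, n=1)
          gcd(m=1, n=0)
          -> return 1
        -> return 1
      -> return 1
    -> return 1
  -> return 1
-> return 1

Final answer: 1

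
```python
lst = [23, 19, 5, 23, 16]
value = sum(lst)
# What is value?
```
Trace:
  lst=[23, 19, 5, 23, 16]
  lst=[23, 19, 5, 23, 16], value=86

Final answer: 86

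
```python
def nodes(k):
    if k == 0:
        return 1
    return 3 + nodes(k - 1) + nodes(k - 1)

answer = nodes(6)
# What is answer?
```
Call trace (a repeated sub-call is expanded the first time; later identical calls just restate its return value):
nodes(k=6)
  nodes(k=5)
    nodes(k=4)
      nodes(k=3)
        nodes(k=2)
          nodes(k=1)
            nodes(k=0)
            -> return 1
            nodes(k=0)
            -> return 1
          -> return 5
          nodes(k=1) -> return 5  (same call as traced above)
        -> return 13
        nodes(k=2) -> return 13  (same call as traced above)
      -> return 29
      nodes(k=3) -> return 29  (same call as traced above)
    -> return 61
    nodes(k=4) -> return 61  (same call as traced above)
  -> return 125
  nodes(k=5) -> return 125  (same call as traced above)
-> return 253

Final answer: 253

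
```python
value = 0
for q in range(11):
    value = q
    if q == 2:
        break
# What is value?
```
Trace:
  value=0
  value=0, q=0
  value=1, q=1
  value=2, q=2

Final answer: 2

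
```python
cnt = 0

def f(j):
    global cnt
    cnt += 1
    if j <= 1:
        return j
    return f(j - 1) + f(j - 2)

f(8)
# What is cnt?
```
Call trace (a repeated sub-call is expanded the first time; later identical calls just restate its return value):
f(j=8)
  f(j=7)
    f(j=6)
      f(j=5)
        f(j=4)
          f(j=3)
            f(j=2)
              f(j=1)
              -> return 1
              f(j=0)
              -> return 0
            -> return 1
            f(j=1)
            -> return 1
          -> return 2
          f(j=2) -> return 1  (same call as traced above)
        -> return 3
        f(j=3) -> return 2  (same call as traced above)
      -> return 5
      f(j=4) -> return 3  (same call as traced above)
    -> return 8
    f(j=5) -> return 5  (same call as traced above)
  -> return 13
  f(j=6) -> return 8  (same call as traced above)
-> return 21

cnt is incremented once per call, so count the calls in each subtree. Let C(j) = number of calls made by f(j).
C(0) = C(1) = 1 (base case, no recursion); C(j) = 1 + C(j - 1) + C(j - 2) otherwise.
C(2) = 1 + C(1) + C(0) = 1 + 1 + 1 = 3
C(3) = 1 + C(2) + C(1) = 1 + 3 + 1 = 5
C(4) = 1 + C(3) + C(2) = 1 + 5 + 3 = 9
C(5) = 1 + C(4) + C(3) = 1 + 9 + 5 = 15
C(6) = 1 + C(5) + C(4) = 1 + 15 + 9 = 25
C(7) = 1 + C(6) + C(5) = 1 + 25 + 15 = 41
C(8) = 1 + C(7) + C(6) = 1 + 41 + 25 = 67
cnt = C(8) = 67

Final answer: 67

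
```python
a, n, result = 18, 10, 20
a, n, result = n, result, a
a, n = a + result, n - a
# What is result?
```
Trace:
  a=18, n=10, result=20
  a=10, n=20, result=18
  a=28, n=10, result=18

Final answer: 18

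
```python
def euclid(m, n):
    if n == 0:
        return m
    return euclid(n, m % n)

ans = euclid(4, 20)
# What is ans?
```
Call trace:
euclid(m=4, n=20)
  euclid(m=20, n=4)
    euclid(m=4, n=0)
    -> return 4
  -> return 4
-> return 4

Final answer: 4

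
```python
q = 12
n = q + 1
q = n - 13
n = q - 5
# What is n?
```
Trace:
  q=12
  q=12, n=13
  q=0, n=13
  q=0, n=-5

Final answer: -5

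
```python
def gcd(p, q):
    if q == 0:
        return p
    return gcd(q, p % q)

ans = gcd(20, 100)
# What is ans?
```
Call trace:
gcd(p=20, q=100)
  gcd(p=100, q=20)
    gcd(p=20, q=0)
    -> return 20
  -> return 20
-> return 20

Final answer: 20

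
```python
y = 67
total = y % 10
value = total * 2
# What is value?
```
Trace:
  y=67
  y=67, total=7
  y=67, total=7, value=14

Final answer: 14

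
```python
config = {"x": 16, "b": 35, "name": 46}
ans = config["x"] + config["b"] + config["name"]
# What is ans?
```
Trace:
  config={'x': 16, 'b': 35, 'name': 46}
  config={'x': 16, 'b': 35, 'name': 46}, ans=97

Final answer: 97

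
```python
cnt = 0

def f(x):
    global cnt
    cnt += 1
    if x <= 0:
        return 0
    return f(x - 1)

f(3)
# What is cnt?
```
Call trace:
f(x=3)
  f(x=2)
    f(x=1)
      f(x=0)
      -> return 0
    -> return 0
  -> return 0
-> return 0

cnt is incremented once per call. f is entered once for each x = 3, 2, 1, 0 (the x <= 0 call returns without recursing), i.e. 3 + 1 calls.
cnt = 4

Final answer: 4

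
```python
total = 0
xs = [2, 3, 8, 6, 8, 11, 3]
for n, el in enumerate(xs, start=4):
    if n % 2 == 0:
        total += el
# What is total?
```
Trace:
  total=0
  total=2, n=4, el=2
  total=2, n=5, el=3
  total=10, n=6, el=8
  total=10, n=7, el=6
  total=18, n=8, el=8
  total=18, n=9, el=11
  total=21, n=10, el=3

Final answer: 21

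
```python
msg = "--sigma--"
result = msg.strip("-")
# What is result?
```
Trace:
  msg='--sigma--'
  msg='--sigma--', result='sigma'

Final answer: 'sigma'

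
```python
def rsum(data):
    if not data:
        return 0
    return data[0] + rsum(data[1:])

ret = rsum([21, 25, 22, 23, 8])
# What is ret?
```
Call trace:
rsum(data=[21, 25, 22, 23, 8])
  rsum(data=[25, 22, 23, 8])
    rsum(data=[22, 23, 8])
      rsum(data=[23, 8])
        rsum(data=[8])
          rsum(data=[])
          -> return 0
        -> return 8
      -> return 31
    -> return 53
  -> return 78
-> return 99

Final answer: 99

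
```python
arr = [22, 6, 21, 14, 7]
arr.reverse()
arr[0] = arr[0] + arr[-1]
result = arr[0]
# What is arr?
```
Trace:
  arr=[22, 6, 21, 14, 7]
  arr=[7, 14, 21, 6, 22]
  arr=[29, 14, 21, 6, 22]
  arr=[29, 14, 21, 6, 22], result=29

Final answer: [29, 14, 21, 6, 22]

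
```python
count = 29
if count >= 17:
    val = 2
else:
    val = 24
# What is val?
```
Trace:
  count=29
  count=29, val=2

Final answer: 2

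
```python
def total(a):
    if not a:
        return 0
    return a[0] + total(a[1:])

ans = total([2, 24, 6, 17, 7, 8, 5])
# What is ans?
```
Call trace:
total(a=[2, 24, 6, 17, 7, 8, 5])
  total(a=[24, 6, 17, 7, 8, 5])
    total(a=[6, 17, 7, 8, 5])
      total(a=[17, 7, 8, 5])
        total(a=[7, 8, 5])
          total(a=[8, 5])
            total(a=[5])
              total(a=[])
              -> return 0
            -> return 5
          -> return 13
        -> return 20
      -> return 37
    -> return 43
  -> return 67
-> return 69

Final answer: 69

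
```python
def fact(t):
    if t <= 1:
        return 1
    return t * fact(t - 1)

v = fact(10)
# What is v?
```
Call trace:
fact(t=10)
  fact(t=9)
    fact(t=8)
      fact(t=7)
        fact(t=6)
          fact(t=5)
            fact(t=4)
              fact(t=3)
                fact(t=2)
                  fact(t=1)
                  -> return 1
                -> return 2
              -> return 6
            -> return 24
          -> return 120
        -> return 720
      -> return 5040
    -> return 40320
  -> return 362880
-> return 3628800

Final answer: 3628800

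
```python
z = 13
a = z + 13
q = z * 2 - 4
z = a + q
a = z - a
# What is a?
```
Trace:
  z=13
  z=13, a=26
  z=13, a=26, q=22
  z=48, a=26, q=22
  z=48, a=22, q=22

Final answer: 22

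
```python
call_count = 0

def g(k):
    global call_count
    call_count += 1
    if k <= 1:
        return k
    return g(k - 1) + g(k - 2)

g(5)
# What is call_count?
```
Call trace (a repeated sub-call is expanded the first time; later identical calls just restate its return value):
g(k=5)
  g(k=4)
    g(k=3)
      g(k=2)
        g(k=1)
        -> return 1
        g(k=0)
        -> return 0
      -> return 1
      g(k=1)
      -> return 1
    -> return 2
    g(k=2) -> return 1  (same call as traced above)
  -> return 3
  g(k=3) -> return 2  (same call as traced above)
-> return 5

call_count is incremented once per call, so count the calls in each subtree. Let C(k) = number of calls made by g(k).
C(0) = C(1) = 1 (base case, no recursion); C(k) = 1 + C(k - 1) + C(k - 2) otherwise.
C(2) = 1 + C(1) + C(0) = 1 + 1 + 1 = 3
C(3) = 1 + C(2) + C(1) = 1 + 3 + 1 = 5
C(4) = 1 + C(3) + C(2) = 1 + 5 + 3 = 9
C(5) = 1 + C(4) + C(3) = 1 + 9 + 5 = 15
call_count = C(5) = 15

Final answer: 15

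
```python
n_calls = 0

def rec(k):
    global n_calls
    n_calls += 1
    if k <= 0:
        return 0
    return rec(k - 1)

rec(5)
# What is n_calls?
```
Call trace:
rec(k=5)
  rec(k=4)
    rec(k=3)
      rec(k=2)
        rec(k=1)
          rec(k=0)
          -> return 0
        -> return 0
      -> return 0
    -> return 0
  -> return 0
-> return 0

n_calls is incremented once per call. rec is entered once for each k = 5, 4, 3, 2, 1, 0 (the k <= 0 call returns without recursing), i.e. 5 + 1 calls.
n_calls = 6

Final answer: 6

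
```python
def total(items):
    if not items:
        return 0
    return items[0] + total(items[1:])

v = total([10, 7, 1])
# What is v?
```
Call trace:
total(items=[10, 7, 1])
  total(items=[7, 1])
    total(items=[1])
      total(items=[])
      -> return 0
    -> return 1
  -> return 8
-> return 18

Final answer: 18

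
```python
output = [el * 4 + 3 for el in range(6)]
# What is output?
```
Trace:
  el=0
  el=1
  el=2
  el=3
  el=4
  el=5
  output=[3, 7, 11, 15, 19, 23]

Final answer: [3, 7, 11, 15, 19, 23]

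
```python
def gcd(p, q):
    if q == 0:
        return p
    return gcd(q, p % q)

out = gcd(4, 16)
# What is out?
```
Call trace:
gcd(p=4, q=16)
  gcd(p=16, q=4)
    gcd(p=4, q=0)
    -> return 4
  -> return 4
-> return 4

Final answer: 4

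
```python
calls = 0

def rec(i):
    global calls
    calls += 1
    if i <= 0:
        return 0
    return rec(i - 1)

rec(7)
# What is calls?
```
Call trace:
rec(i=7)
  rec(i=6)
    rec(i=5)
      rec(i=4)
        rec(i=3)
          rec(i=2)
            rec(i=1)
              rec(i=0)
              -> return 0
            -> return 0
          -> return 0
        -> return 0
      -> return 0
    -> return 0
  -> return 0
-> return 0

calls is incremented once per call. rec is entered once for each i = 7, 6, 5, 4, 3, 2, 1, 0 (the i <= 0 call returns without recursing), i.e. 7 + 1 calls.
calls = 8

Final answer: 8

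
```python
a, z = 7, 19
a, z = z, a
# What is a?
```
Trace:
  a=7, z=19
  a=19, z=7

Final answer: 19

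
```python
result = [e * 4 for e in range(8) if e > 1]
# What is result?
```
Trace:
  e=0
  e=1
  e=2
  e=3
  e=4
  e=5
  e=6
  e=7
  result=[8, 12, 16, 20, 24, 28]

Final answer: [8, 12, 16, 20, 24, 28]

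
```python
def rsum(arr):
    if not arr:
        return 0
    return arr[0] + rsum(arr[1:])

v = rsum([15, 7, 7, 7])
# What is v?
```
Call trace:
rsum(arr=[15, 7, 7, 7])
  rsum(arr=[7, 7, 7])
    rsum(arr=[7, 7])
      rsum(arr=[7])
        rsum(arr=[])
        -> return 0
      -> return 7
    -> return 14
  -> return 21
-> return 36

Final answer: 36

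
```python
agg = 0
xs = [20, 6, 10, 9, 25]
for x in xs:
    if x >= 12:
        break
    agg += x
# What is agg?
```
Trace:
  agg=0
  agg=0, x=20

Final answer: 0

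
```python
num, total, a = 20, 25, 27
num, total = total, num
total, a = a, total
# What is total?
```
Trace:
  num=20, total=25, a=27
  num=25, total=20, a=27
  num=25, total=27, a=20

Final answer: 27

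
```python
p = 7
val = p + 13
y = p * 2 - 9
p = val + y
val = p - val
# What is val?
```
Trace:
  p=7
  p=7, val=20
  p=7, val=20, y=5
  p=25, val=20, y=5
  p=25, val=5, y=5

Final answer: 5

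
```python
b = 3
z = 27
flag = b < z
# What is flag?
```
Trace:
  b=3
  b=3, z=27
  b=3, z=27, flag=True

Final answer: True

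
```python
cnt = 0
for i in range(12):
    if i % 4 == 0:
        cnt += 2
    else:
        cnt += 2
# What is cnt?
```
Trace:
  cnt=0
  cnt=2, i=0
  cnt=4, i=1
  cnt=6, i=2
  cnt=8, i=3
  cnt=10, i=4
  cnt=12, i=5
  cnt=14, i=6
  cnt=16, i=7
  cnt=18, i=8
  cnt=20, i=9
  cnt=22, i=10
  cnt=24, i=11

Final answer: 24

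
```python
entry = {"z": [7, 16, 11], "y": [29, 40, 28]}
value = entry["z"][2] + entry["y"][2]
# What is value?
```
Trace:
  entry={'z': [7, 16, 11], 'y': [29, 40, 28]}
  entry={'z': [7, 16, 11], 'y': [29, 40, 28]}, value=39

Final answer: 39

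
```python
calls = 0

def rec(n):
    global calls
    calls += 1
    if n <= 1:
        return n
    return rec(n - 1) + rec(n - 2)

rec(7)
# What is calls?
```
Call trace (a repeated sub-call is expanded the first time; later identical calls just restate its return value):
rec(n=7)
  rec(n=6)
    rec(n=5)
      rec(n=4)
        rec(n=3)
          rec(n=2)
            rec(n=1)
            -> return 1
            rec(n=0)
            -> return 0
          -> return 1
          rec(n=1)
          -> return 1
        -> return 2
        rec(n=2) -> return 1  (same call as traced above)
      -> return 3
      rec(n=3) -> return 2  (same call as traced above)
    -> return 5
    rec(n=4) -> return 3  (same call as traced above)
  -> return 8
  rec(n=5) -> return 5  (same call as traced above)
-> return 13

calls is incremented once per call, so count the calls in each subtree. Let C(n) = number of calls made by rec(n).
C(0) = C(1) = 1 (base case, no recursion); C(n) = 1 + C(n - 1) + C(n - 2) otherwise.
C(2) = 1 + C(1) + C(0) = 1 + 1 + 1 = 3
C(3) = 1 + C(2) + C(1) = 1 + 3 + 1 = 5
C(4) = 1 + C(3) + C(2) = 1 + 5 + 3 = 9
C(5) = 1 + C(4) + C(3) = 1 + 9 + 5 = 15
C(6) = 1 + C(5) + C(4) = 1 + 15 + 9 = 25
C(7) = 1 + C(6) + C(5) = 1 + 25 + 15 = 41
calls = C(7) = 41

Final answer: 41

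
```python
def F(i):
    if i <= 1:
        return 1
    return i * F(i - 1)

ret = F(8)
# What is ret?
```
Call trace:
F(i=8)
  F(i=7)
    F(i=6)
      F(i=5)
        F(i=4)
          F(i=3)
            F(i=2)
              F(i=1)
              -> return 1
            -> return 2
          -> return 6
        -> return 24
      -> return 120
    -> return 720
  -> return 5040
-> return 40320

Final answer: 40320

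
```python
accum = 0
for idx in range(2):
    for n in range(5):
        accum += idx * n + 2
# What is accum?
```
Trace:
  accum=0
  accum=2, idx=0, n=0
  accum=4, idx=0, n=1
  accum=6, idx=0, n=2
  accum=8, idx=0, n=3
  accum=10, idx=0, n=4
  accum=12, idx=1, n=0
  accum=15, idx=1, n=1
  accum=19, idx=1, n=2
  accum=24, idx=1, n=3
  accum=30, idx=1, n=4

Final answer: 30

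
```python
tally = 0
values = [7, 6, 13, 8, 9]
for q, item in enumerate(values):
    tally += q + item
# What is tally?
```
Trace:
  tally=0
  tally=7, q=0, item=7
  tally=14, q=1, item=6
  tally=29, q=2, item=13
  tally=40, q=3, item=8
  tally=53, q=4, item=9

Final answer: 53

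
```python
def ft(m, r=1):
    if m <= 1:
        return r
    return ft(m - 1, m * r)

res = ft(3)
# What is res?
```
Call trace:
ft(m=3, r=1)
  ft(m=2, r=3)
    ft(m=1, r=6)
    -> return 6
  -> return 6
-> return 6

Final answer: 6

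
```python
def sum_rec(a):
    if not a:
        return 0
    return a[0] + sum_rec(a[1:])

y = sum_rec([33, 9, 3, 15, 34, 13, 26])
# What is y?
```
Call trace:
sum_rec(a=[33, 9, 3, 15, 34, 13, 26])
  sum_rec(a=[9, 3, 15, 34, 13, 26])
    sum_rec(a=[3, 15, 34, 13, 26])
      sum_rec(a=[15, 34, 13, 26])
        sum_rec(a=[34, 13, 26])
          sum_rec(a=[13, 26])
            sum_rec(a=[26])
              sum_rec(a=[])
              -> return 0
            -> return 26
          -> return 39
        -> return 73
      -> return 88
    -> return 91
  -> return 100
-> return 133

Final answer: 133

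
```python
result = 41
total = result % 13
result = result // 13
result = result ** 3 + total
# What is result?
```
Trace:
  result=41
  result=41, total=2
  result=3, total=2
  result=29, total=2

Final answer: 29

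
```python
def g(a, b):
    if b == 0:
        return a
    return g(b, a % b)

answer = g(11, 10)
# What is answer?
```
Call trace:
g(a=11, b=10)
  g(a=10, b=1)
    g(a=1, b=0)
    -> return 1
  -> return 1
-> return 1

Final answer: 1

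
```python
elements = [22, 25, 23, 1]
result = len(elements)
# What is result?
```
Trace:
  elements=[22, 25, 23, 1]
  elements=[22, 25, 23, 1], result=4

Final answer: 4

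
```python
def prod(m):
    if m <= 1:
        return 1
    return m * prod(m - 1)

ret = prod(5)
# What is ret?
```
Call trace:
prod(m=5)
  prod(m=4)
    prod(m=3)
      prod(m=2)
        prod(m=1)
        -> return 1
      -> return 2
    -> return 6
  -> return 24
-> return 120

Final answer: 120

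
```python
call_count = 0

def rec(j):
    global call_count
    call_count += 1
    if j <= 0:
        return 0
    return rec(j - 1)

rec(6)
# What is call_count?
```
Call trace:
rec(j=6)
  rec(j=5)
    rec(j=4)
      rec(j=3)
        rec(j=2)
          rec(j=1)
            rec(j=0)
            -> return 0
          -> return 0
        -> return 0
      -> return 0
    -> return 0
  -> return 0
-> return 0

call_count is incremented once per call. rec is entered once for each j = 6, 5, 4, 3, 2, 1, 0 (the j <= 0 call returns without recursing), i.e. 6 + 1 calls.
call_count = 7

Final answer: 7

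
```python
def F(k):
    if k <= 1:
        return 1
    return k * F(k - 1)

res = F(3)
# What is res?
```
Call trace:
F(k=3)
  F(k=2)
    F(k=1)
    -> return 1
  -> return 2
-> return 6

Final answer: 6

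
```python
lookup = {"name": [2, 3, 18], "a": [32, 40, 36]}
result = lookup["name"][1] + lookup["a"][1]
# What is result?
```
Trace:
  lookup={'name': [2, 3, 18], 'a': [32, 40, 36]}
  lookup={'name': [2, 3, 18], 'a': [32, 40, 36]}, result=43

Final answer: 43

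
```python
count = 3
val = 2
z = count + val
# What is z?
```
Trace:
  count=3
  count=3, val=2
  count=3, val=2, z=5

Final answer: 5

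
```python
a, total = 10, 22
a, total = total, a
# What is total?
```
Trace:
  a=10, total=22
  a=22, total=10

Final answer: 10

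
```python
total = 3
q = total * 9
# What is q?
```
Trace:
  total=3
  total=3, q=27

Final answer: 27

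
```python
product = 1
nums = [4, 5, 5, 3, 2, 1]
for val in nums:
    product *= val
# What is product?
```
Trace:
  product=1
  product=4, val=4
  product=20, val=5
  product=100, val=5
  product=300, val=3
  product=600, val=2
  product=600, val=1

Final answer: 600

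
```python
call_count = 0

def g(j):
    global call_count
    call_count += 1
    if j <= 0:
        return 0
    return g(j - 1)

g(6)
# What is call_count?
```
Call trace:
g(j=6)
  g(j=5)
    g(j=4)
      g(j=3)
        g(j=2)
          g(j=1)
            g(j=0)
            -> return 0
          -> return 0
        -> return 0
      -> return 0
    -> return 0
  -> return 0
-> return 0

call_count is incremented once per call. g is entered once for each j = 6, 5, 4, 3, 2, 1, 0 (the j <= 0 call returns without recursing), i.e. 6 + 1 calls.
call_count = 7

Final answer: 7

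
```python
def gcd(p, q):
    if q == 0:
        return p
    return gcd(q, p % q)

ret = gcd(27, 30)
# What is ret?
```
Call trace:
gcd(p=27, q=30)
  gcd(p=30, q=27)
    gcd(p=27, q=3)
      gcd(p=3, q=0)
      -> return 3
    -> return 3
  -> return 3
-> return 3

Final answer: 3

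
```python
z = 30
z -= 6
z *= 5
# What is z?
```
Trace:
  z=30
  z=24
  z=120

Final answer: 120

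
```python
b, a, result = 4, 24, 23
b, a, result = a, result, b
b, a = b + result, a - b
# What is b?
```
Trace:
  b=4, a=24, result=23
  b=24, a=23, result=4
  b=28, a=-1, result=4

Final answer: 28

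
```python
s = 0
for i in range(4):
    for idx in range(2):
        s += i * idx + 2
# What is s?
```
Trace:
  s=0
  s=2, i=0, idx=0
  s=4, i=0, idx=1
  s=6, i=1, idx=0
  s=9, i=1, idx=1
  s=11, i=2, idx=0
  s=15, i=2, idx=1
  s=17, i=3, idx=0
  s=22, i=3, idx=1

Final answer: 22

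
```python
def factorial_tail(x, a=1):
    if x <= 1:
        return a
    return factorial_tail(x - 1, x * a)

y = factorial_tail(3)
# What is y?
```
Call trace:
factorial_tail(x=3, a=1)
  factorial_tail(x=2, a=3)
    factorial_tail(x=1, a=6)
    -> return 6
  -> return 6
-> return 6

Final answer: 6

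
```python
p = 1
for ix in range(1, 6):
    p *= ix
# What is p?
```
Trace:
  p=1
  p=1, ix=1
  p=2, ix=2
  p=6, ix=3
  p=24, ix=4
  p=120, ix=5

Final answer: 120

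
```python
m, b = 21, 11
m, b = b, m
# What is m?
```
Trace:
  m=21, b=11
  m=11, b=21

Final answer: 11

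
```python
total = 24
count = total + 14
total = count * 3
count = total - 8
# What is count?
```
Trace:
  total=24
  total=24, count=38
  total=114, count=38
  total=114, count=106

Final answer: 106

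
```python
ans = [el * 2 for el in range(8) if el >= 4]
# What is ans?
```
Trace:
  el=0
  el=1
  el=2
  el=3
  el=4
  el=5
  el=6
  el=7
  ans=[8, 10, 12, 14]

Final answer: [8, 10, 12, 14]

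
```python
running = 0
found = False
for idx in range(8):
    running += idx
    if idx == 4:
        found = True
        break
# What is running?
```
Trace:
  running=0
  running=0, found=False
  running=0, found=False, idx=0
  running=1, found=False, idx=1
  running=3, found=False, idx=2
  running=6, found=False, idx=3
  running=10, found=True, idx=4

Final answer: 10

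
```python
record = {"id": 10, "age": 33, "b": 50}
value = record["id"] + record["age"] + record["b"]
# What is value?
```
Trace:
  record={'id': 10, 'age': 33, 'b': 50}
  record={'id': 10, 'age': 33, 'b': 50}, value=93

Final answer: 93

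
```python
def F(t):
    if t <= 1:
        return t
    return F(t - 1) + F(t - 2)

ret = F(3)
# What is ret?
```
Call trace:
F(t=3)
  F(t=2)
    F(t=1)
    -> return 1
    F(t=0)
    -> return 0
  -> return 1
  F(t=1)
  -> return 1
-> return 2

Final answer: 2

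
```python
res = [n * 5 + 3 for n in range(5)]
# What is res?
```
Trace:
  n=0
  n=1
  n=2
  n=3
  n=4
  res=[3, 8, 13, 18, 23]

Final answer: [3, 8, 13, 18, 23]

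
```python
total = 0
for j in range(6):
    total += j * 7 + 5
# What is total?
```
Trace:
  total=0
  total=5, j=0
  total=17, j=1
  total=36, j=2
  total=62, j=3
  total=95, j=4
  total=135, j=5

Final answer: 135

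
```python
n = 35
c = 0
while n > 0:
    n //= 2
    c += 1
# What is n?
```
Trace:
  n=35
  n=35, c=0
  n=17, c=1
  n=8, c=2
  n=4, c=3
  n=2, c=4
  n=1, c=5
  n=0, c=6

Final answer: 0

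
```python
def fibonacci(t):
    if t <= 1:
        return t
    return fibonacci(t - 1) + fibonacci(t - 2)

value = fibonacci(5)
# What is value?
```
Call trace (a repeated sub-call is expanded the first time; later identical calls just restate its return value):
fibonacci(t=5)
  fibonacci(t=4)
    fibonacci(t=3)
      fibonacci(t=2)
        fibonacci(t=1)
        -> return 1
        fibonacci(t=0)
        -> return 0
      -> return 1
      fibonacci(t=1)
      -> return 1
    -> return 2
    fibonacci(t=2) -> return 1  (same call as traced above)
  -> return 3
  fibonacci(t=3) -> return 2  (same call as traced above)
-> return 5

Final answer: 5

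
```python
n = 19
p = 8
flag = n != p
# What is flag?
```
Trace:
  n=19
  n=19, p=8
  n=19, p=8, flag=True

Final answer: True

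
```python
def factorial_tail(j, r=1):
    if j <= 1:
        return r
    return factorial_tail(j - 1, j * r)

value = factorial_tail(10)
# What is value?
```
Call trace:
factorial_tail(j=10, r=1)
  factorial_tail(j=9, r=10)
    factorial_tail(j=8, r=90)
      factorial_tail(j=7, r=720)
        factorial_tail(j=6, r=5040)
          factorial_tail(j=5, r=30240)
            factorial_tail(j=4, r=151200)
              factorial_tail(j=3, r=604800)
                factorial_tail(j=2, r=1814400)
                  factorial_tail(j=1, r=3628800)
                  -> return 3628800
                -> return 3628800
              -> return 3628800
            -> return 3628800
          -> return 3628800
        -> return 3628800
      -> return 3628800
    -> return 3628800
  -> return 3628800
-> return 3628800

Final answer: 3628800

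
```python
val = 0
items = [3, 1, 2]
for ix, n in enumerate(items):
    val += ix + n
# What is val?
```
Trace:
  val=0
  val=3, ix=0, n=3
  val=5, ix=1, n=1
  val=9, ix=2, n=2

Final answer: 9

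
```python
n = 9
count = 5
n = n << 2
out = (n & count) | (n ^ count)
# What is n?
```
Trace:
  n=9
  n=9, count=5
  n=36, count=5
  n=36, count=5, out=37

Final answer: 36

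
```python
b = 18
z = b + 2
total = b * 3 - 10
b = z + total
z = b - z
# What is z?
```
Trace:
  b=18
  b=18, z=20
  b=18, z=20, total=44
  b=64, z=20, total=44
  b=64, z=44, total=44

Final answer: 44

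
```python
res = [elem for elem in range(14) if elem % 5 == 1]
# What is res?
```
Trace:
  elem=0
  elem=1
  elem=2
  elem=3
  elem=4
  elem=5
  elem=6
  elem=7
  elem=8
  elem=9
  elem=10
  elem=11
  elem=12
  elem=13
  res=[1, 6, 11]

Final answer: [1, 6, 11]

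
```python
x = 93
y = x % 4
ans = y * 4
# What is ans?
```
Trace:
  x=93
  x=93, y=1
  x=93, y=1, ans=4

Final answer: 4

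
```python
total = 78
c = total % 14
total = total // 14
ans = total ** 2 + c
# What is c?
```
Trace:
  total=78
  total=78, c=8
  total=5, c=8
  total=5, c=8, ans=33

Final answer: 8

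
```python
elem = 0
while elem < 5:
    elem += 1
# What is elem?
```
Trace:
  elem=0
  elem=1
  elem=2
  elem=3
  elem=4
  elem=5

Final answer: 5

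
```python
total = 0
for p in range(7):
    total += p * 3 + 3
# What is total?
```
Trace:
  total=0
  total=3, p=0
  total=9, p=1
  total=18, p=2
  total=30, p=3
  total=45, p=4
  total=63, p=5
  total=84, p=6

Final answer: 84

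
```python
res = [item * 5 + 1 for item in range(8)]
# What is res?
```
Trace:
  item=0
  item=1
  item=2
  item=3
  item=4
  item=5
  item=6
  item=7
  res=[1, 6, 11, 16, 21, 26, 31, 36]

Final answer: [1, 6, 11, 16, 21, 26, 31, 36]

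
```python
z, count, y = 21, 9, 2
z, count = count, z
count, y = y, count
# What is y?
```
Trace:
  z=21, count=9, y=2
  z=9, count=21, y=2
  z=9, count=2, y=21

Final answer: 21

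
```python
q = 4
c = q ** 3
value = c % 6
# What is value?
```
Trace:
  q=4
  q=4, c=64
  q=4, c=64, value=4

Final answer: 4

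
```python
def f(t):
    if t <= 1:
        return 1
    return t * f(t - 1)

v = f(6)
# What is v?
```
Call trace:
f(t=6)
  f(t=5)
    f(t=4)
      f(t=3)
        f(t=2)
          f(t=1)
          -> return 1
        -> return 2
      -> return 6
    -> return 24
  -> return 120
-> return 720

Final answer: 720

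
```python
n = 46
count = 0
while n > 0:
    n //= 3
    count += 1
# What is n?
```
Trace:
  n=46
  n=46, count=0
  n=15, count=1
  n=5, count=2
  n=1, count=3
  n=0, count=4

Final answer: 0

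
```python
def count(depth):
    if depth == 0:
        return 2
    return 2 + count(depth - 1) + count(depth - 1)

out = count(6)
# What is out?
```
Call trace (a repeated sub-call is expanded the first time; later identical calls just restate its return value):
count(depth=6)
  count(depth=5)
    count(depth=4)
      count(depth=3)
        count(depth=2)
          count(depth=1)
            count(depth=0)
            -> return 2
            count(depth=0)
            -> return 2
          -> return 6
          count(depth=1) -> return 6  (same call as traced above)
        -> return 14
        count(depth=2) -> return 14  (same call as traced above)
      -> return 30
      count(depth=3) -> return 30  (same call as traced above)
    -> return 62
    count(depth=4) -> return 62  (same call as traced above)
  -> return 126
  count(depth=5) -> return 126  (same call as traced above)
-> return 254

Final answer: 254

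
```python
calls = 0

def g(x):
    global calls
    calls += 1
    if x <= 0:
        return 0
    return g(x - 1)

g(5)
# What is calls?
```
Call trace:
g(x=5)
  g(x=4)
    g(x=3)
      g(x=2)
        g(x=1)
          g(x=0)
          -> return 0
        -> return 0
      -> return 0
    -> return 0
  -> return 0
-> return 0

calls is incremented once per call. g is entered once for each x = 5, 4, 3, 2, 1, 0 (the x <= 0 call returns without recursing), i.e. 5 + 1 calls.
calls = 6

Final answer: 6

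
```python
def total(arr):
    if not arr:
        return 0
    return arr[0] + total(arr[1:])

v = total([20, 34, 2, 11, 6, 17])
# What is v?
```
Call trace:
total(arr=[20, 34, 2, 11, 6, 17])
  total(arr=[34, 2, 11, 6, 17])
    total(arr=[2, 11, 6, 17])
      total(arr=[11, 6, 17])
        total(arr=[6, 17])
          total(arr=[17])
            total(arr=[])
            -> return 0
          -> return 17
        -> return 23
      -> return 34
    -> return 36
  -> return 70
-> return 90

Final answer: 90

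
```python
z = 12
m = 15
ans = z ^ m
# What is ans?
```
Trace:
  z=12
  z=12, m=15
  z=12, m=15, ans=3

Final answer: 3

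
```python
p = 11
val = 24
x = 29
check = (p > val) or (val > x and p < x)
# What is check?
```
Trace:
  p=11
  p=11, val=24
  p=11, val=24, x=29
  p=11, val=24, x=29, check=False

Final answer: False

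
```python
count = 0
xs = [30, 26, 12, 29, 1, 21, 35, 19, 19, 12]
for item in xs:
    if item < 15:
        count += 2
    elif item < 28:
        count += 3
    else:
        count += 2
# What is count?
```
Trace:
  count=0
  count=2, item=30
  count=5, item=26
  count=7, item=12
  count=9, item=29
  count=11, item=1
  count=14, item=21
  count=16, item=35
  count=19, item=19
  count=22, item=19
  count=24, item=12

Final answer: 24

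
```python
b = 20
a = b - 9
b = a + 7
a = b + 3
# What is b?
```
Trace:
  b=20
  b=20, a=11
  b=18, a=11
  b=18, a=21

Final answer: 18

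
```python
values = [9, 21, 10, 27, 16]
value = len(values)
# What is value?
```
Trace:
  values=[9, 21, 10, 27, 16]
  values=[9, 21, 10, 27, 16], value=5

Final answer: 5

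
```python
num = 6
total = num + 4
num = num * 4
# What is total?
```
Trace:
  num=6
  num=6, total=10
  num=24, total=10

Final answer: 10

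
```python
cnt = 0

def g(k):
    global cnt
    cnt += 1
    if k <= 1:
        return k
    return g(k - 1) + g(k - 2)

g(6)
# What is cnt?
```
Call trace (a repeated sub-call is expanded the first time; later identical calls just restate its return value):
g(k=6)
  g(k=5)
    g(k=4)
      g(k=3)
        g(k=2)
          g(k=1)
          -> return 1
          g(k=0)
          -> return 0
        -> return 1
        g(k=1)
        -> return 1
      -> return 2
      g(k=2) -> return 1  (same call as traced above)
    -> return 3
    g(k=3) -> return 2  (same call as traced above)
  -> return 5
  g(k=4) -> return 3  (same call as traced above)
-> return 8

cnt is incremented once per call, so count the calls in each subtree. Let C(k) = number of calls made by g(k).
C(0) = C(1) = 1 (base case, no recursion); C(k) = 1 + C(k - 1) + C(k - 2) otherwise.
C(2) = 1 + C(1) + C(0) = 1 + 1 + 1 = 3
C(3) = 1 + C(2) + C(1) = 1 + 3 + 1 = 5
C(4) = 1 + C(3) + C(2) = 1 + 5 + 3 = 9
C(5) = 1 + C(4) + C(3) = 1 + 9 + 5 = 15
C(6) = 1 + C(5) + C(4) = 1 + 15 + 9 = 25
cnt = C(6) = 25

Final answer: 25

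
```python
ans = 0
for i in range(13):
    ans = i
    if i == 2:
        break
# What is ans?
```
Trace:
  ans=0
  ans=0, i=0
  ans=1, i=1
  ans=2, i=2

Final answer: 2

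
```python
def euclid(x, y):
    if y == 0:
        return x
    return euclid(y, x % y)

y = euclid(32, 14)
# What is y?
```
Call trace:
euclid(x=32, y=14)
  euclid(x=14, y=4)
    euclid(x=4, y=2)
      euclid(x=2, y=0)
      -> return 2
    -> return 2
  -> return 2
-> return 2

Final answer: 2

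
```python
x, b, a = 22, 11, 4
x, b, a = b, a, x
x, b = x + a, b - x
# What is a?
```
Trace:
  x=22, b=11, a=4
  x=11, b=4, a=22
  x=33, b=-7, a=22

Final answer: 22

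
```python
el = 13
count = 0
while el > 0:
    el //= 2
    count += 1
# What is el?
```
Trace:
  el=13
  el=13, count=0
  el=6, count=1
  el=3, count=2
  el=1, count=3
  el=0, count=4

Final answer: 0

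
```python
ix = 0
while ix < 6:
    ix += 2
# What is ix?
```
Trace:
  ix=0
  ix=2
  ix=4
  ix=6

Final answer: 6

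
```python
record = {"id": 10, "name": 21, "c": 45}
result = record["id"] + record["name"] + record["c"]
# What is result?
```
Trace:
  record={'id': 10, 'name': 21, 'c': 45}
  record={'id': 10, 'name': 21, 'c': 45}, result=76

Final answer: 76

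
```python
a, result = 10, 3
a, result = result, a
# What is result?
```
Trace:
  a=10, result=3
  a=3, result=10

Final answer: 10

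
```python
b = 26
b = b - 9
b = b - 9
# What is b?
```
Trace:
  b=26
  b=17
  b=8

Final answer: 8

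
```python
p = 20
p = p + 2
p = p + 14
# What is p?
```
Trace:
  p=20
  p=22
  p=36

Final answer: 36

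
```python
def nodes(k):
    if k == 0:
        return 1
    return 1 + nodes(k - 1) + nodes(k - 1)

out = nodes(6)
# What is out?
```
Call trace (a repeated sub-call is expanded the first time; later identical calls just restate its return value):
nodes(k=6)
  nodes(k=5)
    nodes(k=4)
      nodes(k=3)
        nodes(k=2)
          nodes(k=1)
            nodes(k=0)
            -> return 1
            nodes(k=0)
            -> return 1
          -> return 3
          nodes(k=1) -> return 3  (same call as traced above)
        -> return 7
        nodes(k=2) -> return 7  (same call as traced above)
      -> return 15
      nodes(k=3) -> return 15  (same call as traced above)
    -> return 31
    nodes(k=4) -> return 31  (same call as traced above)
  -> return 63
  nodes(k=5) -> return 63  (same call as traced above)
-> return 127

Final answer: 127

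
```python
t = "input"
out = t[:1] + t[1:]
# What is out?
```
Trace:
  t='input'
  t='input', out='input'

Final answer: 'input'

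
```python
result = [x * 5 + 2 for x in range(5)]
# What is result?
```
Trace:
  x=0
  x=1
  x=2
  x=3
  x=4
  result=[2, 7, 12, 17, 22]

Final answer: [2, 7, 12, 17, 22]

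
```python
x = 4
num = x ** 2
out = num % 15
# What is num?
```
Trace:
  x=4
  x=4, num=16
  x=4, num=16, out=1

Final answer: 16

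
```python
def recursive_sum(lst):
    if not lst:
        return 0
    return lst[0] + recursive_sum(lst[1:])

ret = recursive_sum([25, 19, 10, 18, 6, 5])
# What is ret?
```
Call trace:
recursive_sum(lst=[25, 19, 10, 18, 6, 5])
  recursive_sum(lst=[19, 10, 18, 6, 5])
    recursive_sum(lst=[10, 18, 6, 5])
      recursive_sum(lst=[18, 6, 5])
        recursive_sum(lst=[6, 5])
          recursive_sum(lst=[5])
            recursive_sum(lst=[])
            -> return 0
          -> return 5
        -> return 11
      -> return 29
    -> return 39
  -> return 58
-> return 83

Final answer: 83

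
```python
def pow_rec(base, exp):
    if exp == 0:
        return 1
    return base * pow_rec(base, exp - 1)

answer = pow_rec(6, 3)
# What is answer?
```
Call trace:
pow_rec(base=6, exp=3)
  pow_rec(base=6, exp=2)
    pow_rec(base=6, exp=1)
      pow_rec(base=6, exp=0)
      -> return 1
    -> return 6
  -> return 36
-> return 216

Final answer: 216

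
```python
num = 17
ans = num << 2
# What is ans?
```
Trace:
  num=17
  num=17, ans=68

Final answer: 68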